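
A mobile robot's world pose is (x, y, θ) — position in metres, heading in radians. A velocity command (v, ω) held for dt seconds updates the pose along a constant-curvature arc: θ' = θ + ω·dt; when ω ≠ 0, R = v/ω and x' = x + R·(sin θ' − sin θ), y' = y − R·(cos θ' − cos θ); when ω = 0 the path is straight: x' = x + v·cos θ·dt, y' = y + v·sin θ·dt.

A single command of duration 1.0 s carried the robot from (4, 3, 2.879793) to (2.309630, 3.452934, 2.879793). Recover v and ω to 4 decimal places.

v = 1.7500, ω = 0.0000

Δθ = 2.879793 − 2.879793 = 0.000000
ω = Δθ/dt = 0.000000/1.0 = 0.0000
ω = 0 → v = (Δx·cos θ + Δy·sin θ)/dt = 1.7500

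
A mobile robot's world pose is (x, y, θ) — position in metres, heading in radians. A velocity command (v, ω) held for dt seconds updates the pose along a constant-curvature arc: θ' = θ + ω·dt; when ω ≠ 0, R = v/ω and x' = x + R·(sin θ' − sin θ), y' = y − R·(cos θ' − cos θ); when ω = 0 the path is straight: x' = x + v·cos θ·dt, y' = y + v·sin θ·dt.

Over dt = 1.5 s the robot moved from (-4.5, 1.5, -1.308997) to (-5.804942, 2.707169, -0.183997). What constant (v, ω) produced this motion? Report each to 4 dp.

v = -1.2500, ω = 0.7500

Δθ = -0.183997 − -1.308997 = 1.125000
ω = Δθ/dt = 1.125000/1.5 = 0.7500
R = Δx/(sin θ' − sin θ) = -1.6667
v = R·ω = -1.6667·0.7500 = -1.2500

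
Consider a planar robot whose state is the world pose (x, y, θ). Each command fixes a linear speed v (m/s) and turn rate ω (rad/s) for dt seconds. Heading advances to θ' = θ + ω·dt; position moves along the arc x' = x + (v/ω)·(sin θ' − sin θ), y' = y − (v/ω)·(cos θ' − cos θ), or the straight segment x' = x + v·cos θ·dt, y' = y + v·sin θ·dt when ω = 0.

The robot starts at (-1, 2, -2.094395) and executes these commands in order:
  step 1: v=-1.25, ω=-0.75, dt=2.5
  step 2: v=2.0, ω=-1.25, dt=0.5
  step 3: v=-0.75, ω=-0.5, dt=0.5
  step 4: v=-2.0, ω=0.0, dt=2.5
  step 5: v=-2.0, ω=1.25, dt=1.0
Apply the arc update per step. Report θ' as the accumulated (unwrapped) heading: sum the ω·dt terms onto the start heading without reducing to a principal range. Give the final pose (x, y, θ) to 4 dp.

(1.4856, -3.7917, -3.5944)

step 1: θ'=-3.9694 (R=1.6667) → pose (1.6708, 2.2942, -3.9694)
step 2: θ'=-4.5944 (R=-1.6000) → pose (1.2602, 3.1882, -4.5944)
step 3: θ'=-4.8444 (R=1.5000) → pose (1.2576, 2.8142, -4.8444)
step 4: θ'=-4.8444 (straight) → pose (0.5995, -2.1423, -4.8444)
step 5: θ'=-3.5944 (R=-1.6000) → pose (1.4856, -3.7917, -3.5944)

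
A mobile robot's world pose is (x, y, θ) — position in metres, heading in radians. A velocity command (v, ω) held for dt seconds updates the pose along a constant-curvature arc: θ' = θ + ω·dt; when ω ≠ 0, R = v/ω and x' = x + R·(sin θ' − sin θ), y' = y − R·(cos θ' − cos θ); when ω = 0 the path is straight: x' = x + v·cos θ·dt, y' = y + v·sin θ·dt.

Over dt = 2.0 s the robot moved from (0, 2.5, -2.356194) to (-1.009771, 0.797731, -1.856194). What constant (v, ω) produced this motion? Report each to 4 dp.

Δθ = -1.856194 − -2.356194 = 0.500000
ω = Δθ/dt = 0.500000/2.0 = 0.2500
R = −Δy/(cos θ' − cos θ) = 4.0000
v = R·ω = 4.0000·0.2500 = 1.0000

v = 1.0000, ω = 0.2500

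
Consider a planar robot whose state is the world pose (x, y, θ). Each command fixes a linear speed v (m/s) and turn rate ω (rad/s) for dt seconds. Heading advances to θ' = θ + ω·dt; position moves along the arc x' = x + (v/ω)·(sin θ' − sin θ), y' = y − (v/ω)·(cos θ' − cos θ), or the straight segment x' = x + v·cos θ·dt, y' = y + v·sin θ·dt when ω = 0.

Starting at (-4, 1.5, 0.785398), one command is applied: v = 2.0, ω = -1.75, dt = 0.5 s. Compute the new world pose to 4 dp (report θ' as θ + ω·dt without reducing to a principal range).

θ' = 0.7854 + -1.75·0.5 = -0.0896
R = v/ω = 2.0/-1.75 = -1.1429
x' = -4 + -1.1429·(sin -0.0896 − sin 0.7854) = -3.0896
y' = 1.5 − -1.1429·(cos -0.0896 − cos 0.7854) = 1.8302

(-3.0896, 1.8302, -0.0896)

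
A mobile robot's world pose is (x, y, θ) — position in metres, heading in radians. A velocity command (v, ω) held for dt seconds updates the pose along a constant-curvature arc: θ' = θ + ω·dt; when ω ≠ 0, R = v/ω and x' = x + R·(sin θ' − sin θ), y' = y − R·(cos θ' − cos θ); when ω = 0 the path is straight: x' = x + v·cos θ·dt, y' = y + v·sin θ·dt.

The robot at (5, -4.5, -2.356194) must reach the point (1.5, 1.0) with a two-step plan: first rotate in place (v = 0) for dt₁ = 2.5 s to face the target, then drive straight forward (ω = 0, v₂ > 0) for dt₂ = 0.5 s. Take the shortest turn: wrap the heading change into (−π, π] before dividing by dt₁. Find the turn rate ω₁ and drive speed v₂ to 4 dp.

heading to target = atan2(1−-4.5, 1.5−5) = 2.1375
Δθ = wrap(2.1375 − -2.3562) = -1.7895; ω₁ = Δθ/dt₁ = -0.7158
distance = √((1.5−5)² + (1−-4.5)²) = 6.5192; v₂ = distance/dt₂ = 13.0384

ω₁ = -0.7158, v₂ = 13.0384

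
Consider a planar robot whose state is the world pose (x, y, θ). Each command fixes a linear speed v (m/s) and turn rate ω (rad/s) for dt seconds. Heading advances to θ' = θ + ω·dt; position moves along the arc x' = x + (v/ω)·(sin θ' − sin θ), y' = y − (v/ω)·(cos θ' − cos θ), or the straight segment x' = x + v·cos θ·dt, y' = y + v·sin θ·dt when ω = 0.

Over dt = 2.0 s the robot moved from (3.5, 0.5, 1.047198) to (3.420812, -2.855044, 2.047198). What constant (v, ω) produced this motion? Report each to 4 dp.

Δθ = 2.047198 − 1.047198 = 1.000000
ω = Δθ/dt = 1.000000/2.0 = 0.5000
R = −Δy/(cos θ' − cos θ) = -3.5000
v = R·ω = -3.5000·0.5000 = -1.7500

v = -1.7500, ω = 0.5000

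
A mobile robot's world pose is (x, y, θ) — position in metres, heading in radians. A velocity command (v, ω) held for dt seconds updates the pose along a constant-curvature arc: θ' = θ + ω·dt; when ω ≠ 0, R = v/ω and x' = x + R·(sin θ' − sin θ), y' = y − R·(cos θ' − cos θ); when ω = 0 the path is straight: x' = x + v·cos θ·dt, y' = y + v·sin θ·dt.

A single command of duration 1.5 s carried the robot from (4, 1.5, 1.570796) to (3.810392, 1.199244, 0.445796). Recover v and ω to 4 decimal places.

v = -0.2500, ω = -0.7500

Δθ = 0.445796 − 1.570796 = -1.125000
ω = Δθ/dt = -1.125000/1.5 = -0.7500
R = −Δy/(cos θ' − cos θ) = 0.3333
v = R·ω = 0.3333·-0.7500 = -0.2500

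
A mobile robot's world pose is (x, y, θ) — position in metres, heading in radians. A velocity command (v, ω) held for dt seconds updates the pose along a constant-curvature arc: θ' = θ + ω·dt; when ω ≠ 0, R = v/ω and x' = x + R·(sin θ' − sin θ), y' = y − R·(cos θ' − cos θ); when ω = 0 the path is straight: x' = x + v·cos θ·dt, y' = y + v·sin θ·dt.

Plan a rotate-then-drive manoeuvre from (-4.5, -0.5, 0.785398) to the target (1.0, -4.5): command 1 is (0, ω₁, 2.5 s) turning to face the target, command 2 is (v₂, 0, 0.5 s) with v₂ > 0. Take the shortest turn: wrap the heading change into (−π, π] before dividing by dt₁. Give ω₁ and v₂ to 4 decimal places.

heading to target = atan2(-4.5−-0.5, 1−-4.5) = -0.6288
Δθ = wrap(-0.6288 − 0.7854) = -1.4142; ω₁ = Δθ/dt₁ = -0.5657
distance = √((1−-4.5)² + (-4.5−-0.5)²) = 6.8007; v₂ = distance/dt₂ = 13.6015

ω₁ = -0.5657, v₂ = 13.6015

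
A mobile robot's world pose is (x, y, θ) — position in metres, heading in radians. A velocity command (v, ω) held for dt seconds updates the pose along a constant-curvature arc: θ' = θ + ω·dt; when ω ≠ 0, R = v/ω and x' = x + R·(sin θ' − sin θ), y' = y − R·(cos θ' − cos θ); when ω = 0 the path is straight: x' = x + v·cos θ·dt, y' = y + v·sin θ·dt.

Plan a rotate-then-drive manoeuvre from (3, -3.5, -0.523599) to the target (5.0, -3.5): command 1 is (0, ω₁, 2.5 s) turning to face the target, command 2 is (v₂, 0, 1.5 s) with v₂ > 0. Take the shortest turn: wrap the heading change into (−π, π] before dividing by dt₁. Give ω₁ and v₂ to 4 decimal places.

heading to target = atan2(-3.5−-3.5, 5−3) = 0.0000
Δθ = wrap(0.0000 − -0.5236) = 0.5236; ω₁ = Δθ/dt₁ = 0.2094
distance = √((5−3)² + (-3.5−-3.5)²) = 2.0000; v₂ = distance/dt₂ = 1.3333

ω₁ = 0.2094, v₂ = 1.3333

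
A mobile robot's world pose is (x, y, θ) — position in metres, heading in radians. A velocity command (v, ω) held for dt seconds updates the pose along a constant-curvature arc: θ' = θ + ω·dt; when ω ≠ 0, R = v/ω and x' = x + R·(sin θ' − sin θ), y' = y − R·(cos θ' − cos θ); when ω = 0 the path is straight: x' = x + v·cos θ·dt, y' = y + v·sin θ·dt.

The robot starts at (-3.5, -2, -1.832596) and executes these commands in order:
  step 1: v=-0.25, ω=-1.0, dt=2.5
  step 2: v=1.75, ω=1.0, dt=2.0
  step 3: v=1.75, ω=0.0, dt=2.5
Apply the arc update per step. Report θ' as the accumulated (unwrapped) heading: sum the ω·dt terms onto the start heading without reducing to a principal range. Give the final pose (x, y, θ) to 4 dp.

(-8.9377, -4.5786, -2.3326)

step 1: θ'=-4.3326 (R=0.2500) → pose (-3.0263, -1.9720, -4.3326)
step 2: θ'=-2.3326 (R=1.7500) → pose (-5.9179, -1.4129, -2.3326)
step 3: θ'=-2.3326 (straight) → pose (-8.9377, -4.5786, -2.3326)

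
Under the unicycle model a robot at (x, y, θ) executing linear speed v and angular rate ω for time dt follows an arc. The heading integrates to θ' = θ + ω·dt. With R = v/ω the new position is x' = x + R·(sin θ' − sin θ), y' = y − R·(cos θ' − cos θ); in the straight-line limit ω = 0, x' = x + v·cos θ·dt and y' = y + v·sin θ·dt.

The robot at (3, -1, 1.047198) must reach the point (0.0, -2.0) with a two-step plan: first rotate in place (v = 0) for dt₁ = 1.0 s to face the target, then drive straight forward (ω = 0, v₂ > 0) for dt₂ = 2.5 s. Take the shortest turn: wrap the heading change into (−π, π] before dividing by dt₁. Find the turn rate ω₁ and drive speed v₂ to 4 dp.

heading to target = atan2(-2−-1, 0−3) = -2.8198
Δθ = wrap(-2.8198 − 1.0472) = 2.4161; ω₁ = Δθ/dt₁ = 2.4161
distance = √((0−3)² + (-2−-1)²) = 3.1623; v₂ = distance/dt₂ = 1.2649

ω₁ = 2.4161, v₂ = 1.2649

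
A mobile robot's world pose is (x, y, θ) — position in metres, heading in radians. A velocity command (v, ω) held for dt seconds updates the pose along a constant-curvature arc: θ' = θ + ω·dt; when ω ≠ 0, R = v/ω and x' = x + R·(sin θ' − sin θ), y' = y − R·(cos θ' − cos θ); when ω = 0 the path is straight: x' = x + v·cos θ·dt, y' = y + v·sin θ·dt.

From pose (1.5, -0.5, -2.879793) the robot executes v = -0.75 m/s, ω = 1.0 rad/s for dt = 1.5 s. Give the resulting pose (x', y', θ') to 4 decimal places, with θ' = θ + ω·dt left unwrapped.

θ' = -2.8798 + 1.0·1.5 = -1.3798
R = v/ω = -0.75/1.0 = -0.7500
x' = 1.5 + -0.7500·(sin -1.3798 − sin -2.8798) = 2.0422
y' = -0.5 − -0.7500·(cos -1.3798 − cos -2.8798) = 0.3668

(2.0422, 0.3668, -1.3798)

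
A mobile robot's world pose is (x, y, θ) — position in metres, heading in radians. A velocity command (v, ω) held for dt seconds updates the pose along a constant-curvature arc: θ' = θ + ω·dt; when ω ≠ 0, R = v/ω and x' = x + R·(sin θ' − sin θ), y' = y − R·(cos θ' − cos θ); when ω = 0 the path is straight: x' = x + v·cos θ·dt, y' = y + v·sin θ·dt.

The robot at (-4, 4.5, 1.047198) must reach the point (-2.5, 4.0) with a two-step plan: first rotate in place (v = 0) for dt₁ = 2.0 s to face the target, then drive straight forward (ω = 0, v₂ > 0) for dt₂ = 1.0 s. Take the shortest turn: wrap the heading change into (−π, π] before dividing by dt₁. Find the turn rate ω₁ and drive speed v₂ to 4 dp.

ω₁ = -0.6845, v₂ = 1.5811

heading to target = atan2(4−4.5, -2.5−-4) = -0.3218
Δθ = wrap(-0.3218 − 1.0472) = -1.3689; ω₁ = Δθ/dt₁ = -0.6845
distance = √((-2.5−-4)² + (4−4.5)²) = 1.5811; v₂ = distance/dt₂ = 1.5811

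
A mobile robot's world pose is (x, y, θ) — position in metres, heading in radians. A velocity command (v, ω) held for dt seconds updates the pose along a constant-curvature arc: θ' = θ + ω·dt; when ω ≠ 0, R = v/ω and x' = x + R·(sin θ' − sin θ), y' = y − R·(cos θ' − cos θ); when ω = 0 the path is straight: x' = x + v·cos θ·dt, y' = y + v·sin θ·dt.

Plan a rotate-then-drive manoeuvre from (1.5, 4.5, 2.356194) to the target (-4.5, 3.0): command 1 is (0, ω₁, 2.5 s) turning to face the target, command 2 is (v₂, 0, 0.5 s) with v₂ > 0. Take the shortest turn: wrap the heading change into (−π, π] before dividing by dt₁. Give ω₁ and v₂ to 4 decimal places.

ω₁ = 0.4122, v₂ = 12.3693

heading to target = atan2(3−4.5, -4.5−1.5) = -2.8966
Δθ = wrap(-2.8966 − 2.3562) = 1.0304; ω₁ = Δθ/dt₁ = 0.4122
distance = √((-4.5−1.5)² + (3−4.5)²) = 6.1847; v₂ = distance/dt₂ = 12.3693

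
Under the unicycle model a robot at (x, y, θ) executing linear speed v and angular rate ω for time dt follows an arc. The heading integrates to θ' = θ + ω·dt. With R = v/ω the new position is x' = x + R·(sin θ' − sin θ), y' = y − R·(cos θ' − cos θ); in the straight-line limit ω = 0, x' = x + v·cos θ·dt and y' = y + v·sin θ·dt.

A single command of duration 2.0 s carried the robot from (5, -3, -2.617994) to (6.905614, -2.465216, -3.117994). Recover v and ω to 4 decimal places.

v = -1.0000, ω = -0.2500

Δθ = -3.117994 − -2.617994 = -0.500000
ω = Δθ/dt = -0.500000/2.0 = -0.2500
R = Δx/(sin θ' − sin θ) = 4.0000
v = R·ω = 4.0000·-0.2500 = -1.0000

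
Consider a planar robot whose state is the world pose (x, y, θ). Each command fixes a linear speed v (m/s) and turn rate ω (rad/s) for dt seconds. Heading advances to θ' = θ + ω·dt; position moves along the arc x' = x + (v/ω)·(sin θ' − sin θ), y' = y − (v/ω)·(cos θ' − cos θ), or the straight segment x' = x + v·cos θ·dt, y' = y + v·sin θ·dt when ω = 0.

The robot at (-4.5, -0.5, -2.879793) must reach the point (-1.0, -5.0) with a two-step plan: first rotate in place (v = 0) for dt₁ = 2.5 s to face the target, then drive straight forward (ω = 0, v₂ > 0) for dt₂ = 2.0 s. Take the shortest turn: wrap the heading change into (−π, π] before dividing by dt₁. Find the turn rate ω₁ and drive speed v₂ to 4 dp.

ω₁ = 0.7880, v₂ = 2.8504

heading to target = atan2(-5−-0.5, -1−-4.5) = -0.9098
Δθ = wrap(-0.9098 − -2.8798) = 1.9700; ω₁ = Δθ/dt₁ = 0.7880
distance = √((-1−-4.5)² + (-5−-0.5)²) = 5.7009; v₂ = distance/dt₂ = 2.8504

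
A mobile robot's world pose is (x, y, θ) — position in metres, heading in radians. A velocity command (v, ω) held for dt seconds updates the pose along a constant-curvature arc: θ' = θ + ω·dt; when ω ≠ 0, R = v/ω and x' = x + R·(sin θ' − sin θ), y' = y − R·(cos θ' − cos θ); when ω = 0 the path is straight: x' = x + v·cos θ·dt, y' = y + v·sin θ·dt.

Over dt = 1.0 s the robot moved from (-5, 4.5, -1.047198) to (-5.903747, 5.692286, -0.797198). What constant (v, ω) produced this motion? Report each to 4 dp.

v = -1.5000, ω = 0.2500

Δθ = -0.797198 − -1.047198 = 0.250000
ω = Δθ/dt = 0.250000/1.0 = 0.2500
R = −Δy/(cos θ' − cos θ) = -6.0000
v = R·ω = -6.0000·0.2500 = -1.5000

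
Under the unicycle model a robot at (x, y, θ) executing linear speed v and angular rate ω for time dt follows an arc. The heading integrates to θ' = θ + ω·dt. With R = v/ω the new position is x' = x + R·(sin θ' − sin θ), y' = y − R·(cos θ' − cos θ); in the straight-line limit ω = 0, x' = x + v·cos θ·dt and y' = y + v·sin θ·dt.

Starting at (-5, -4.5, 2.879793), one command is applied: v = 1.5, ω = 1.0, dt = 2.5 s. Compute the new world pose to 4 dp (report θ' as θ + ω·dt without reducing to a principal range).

(-6.5664, -6.8773, 5.3798)

θ' = 2.8798 + 1.0·2.5 = 5.3798
R = v/ω = 1.5/1.0 = 1.5000
x' = -5 + 1.5000·(sin 5.3798 − sin 2.8798) = -6.5664
y' = -4.5 − 1.5000·(cos 5.3798 − cos 2.8798) = -6.8773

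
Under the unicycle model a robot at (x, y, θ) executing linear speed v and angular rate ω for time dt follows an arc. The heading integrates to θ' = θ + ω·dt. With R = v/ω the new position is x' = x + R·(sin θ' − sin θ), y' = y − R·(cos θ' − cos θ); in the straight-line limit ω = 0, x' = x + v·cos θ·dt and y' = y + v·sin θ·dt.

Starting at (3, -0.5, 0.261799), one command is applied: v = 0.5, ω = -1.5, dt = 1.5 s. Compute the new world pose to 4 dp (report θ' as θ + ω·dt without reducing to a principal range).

θ' = 0.2618 + -1.5·1.5 = -1.9882
R = v/ω = 0.5/-1.5 = -0.3333
x' = 3 + -0.3333·(sin -1.9882 − sin 0.2618) = 3.3910
y' = -0.5 − -0.3333·(cos -1.9882 − cos 0.2618) = -0.9571

(3.3910, -0.9571, -1.9882)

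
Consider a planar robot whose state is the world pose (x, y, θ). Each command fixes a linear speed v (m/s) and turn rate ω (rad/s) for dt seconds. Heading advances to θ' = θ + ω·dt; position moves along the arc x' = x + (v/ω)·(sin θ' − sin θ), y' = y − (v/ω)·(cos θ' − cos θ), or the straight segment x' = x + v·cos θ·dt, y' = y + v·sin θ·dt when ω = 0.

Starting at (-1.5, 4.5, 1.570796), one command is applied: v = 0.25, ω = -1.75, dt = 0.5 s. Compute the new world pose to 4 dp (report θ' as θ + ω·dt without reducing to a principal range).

(-1.4487, 4.6096, 0.6958)

θ' = 1.5708 + -1.75·0.5 = 0.6958
R = v/ω = 0.25/-1.75 = -0.1429
x' = -1.5 + -0.1429·(sin 0.6958 − sin 1.5708) = -1.4487
y' = 4.5 − -0.1429·(cos 0.6958 − cos 1.5708) = 4.6096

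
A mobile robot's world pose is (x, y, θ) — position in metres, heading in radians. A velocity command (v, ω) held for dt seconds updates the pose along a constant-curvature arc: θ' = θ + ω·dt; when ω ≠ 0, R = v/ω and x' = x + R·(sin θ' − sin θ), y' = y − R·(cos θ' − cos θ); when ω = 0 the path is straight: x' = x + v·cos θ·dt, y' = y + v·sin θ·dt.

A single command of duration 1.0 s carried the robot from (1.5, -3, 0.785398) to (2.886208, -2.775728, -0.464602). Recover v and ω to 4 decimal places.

v = 1.5000, ω = -1.2500

Δθ = -0.464602 − 0.785398 = -1.250000
ω = Δθ/dt = -1.250000/1.0 = -1.2500
R = Δx/(sin θ' − sin θ) = -1.2000
v = R·ω = -1.2000·-1.2500 = 1.5000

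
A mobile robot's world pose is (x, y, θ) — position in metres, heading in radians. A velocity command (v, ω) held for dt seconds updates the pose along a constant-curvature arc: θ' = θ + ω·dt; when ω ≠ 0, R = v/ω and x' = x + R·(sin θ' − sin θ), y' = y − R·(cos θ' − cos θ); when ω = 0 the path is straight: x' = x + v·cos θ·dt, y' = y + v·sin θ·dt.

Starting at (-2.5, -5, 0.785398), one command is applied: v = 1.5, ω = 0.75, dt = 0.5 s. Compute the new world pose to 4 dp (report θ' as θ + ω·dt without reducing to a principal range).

(-2.0803, -4.3837, 1.1604)

θ' = 0.7854 + 0.75·0.5 = 1.1604
R = v/ω = 1.5/0.75 = 2.0000
x' = -2.5 + 2.0000·(sin 1.1604 − sin 0.7854) = -2.0803
y' = -5 − 2.0000·(cos 1.1604 − cos 0.7854) = -4.3837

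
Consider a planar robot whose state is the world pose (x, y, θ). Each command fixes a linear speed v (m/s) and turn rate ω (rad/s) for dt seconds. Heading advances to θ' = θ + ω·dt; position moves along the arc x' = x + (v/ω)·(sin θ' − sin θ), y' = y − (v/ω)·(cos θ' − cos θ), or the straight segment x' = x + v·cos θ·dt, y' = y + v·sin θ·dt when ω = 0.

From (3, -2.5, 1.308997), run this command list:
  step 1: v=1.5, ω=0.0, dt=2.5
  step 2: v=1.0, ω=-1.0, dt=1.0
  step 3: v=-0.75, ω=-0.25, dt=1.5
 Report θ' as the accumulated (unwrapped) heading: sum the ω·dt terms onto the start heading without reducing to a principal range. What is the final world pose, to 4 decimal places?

step 1: θ'=1.3090 (straight) → pose (3.9706, 1.1222, 1.3090)
step 2: θ'=0.3090 (R=-1.0000) → pose (4.6324, 1.8160, 0.3090)
step 3: θ'=-0.0660 (R=3.0000) → pose (3.5222, 1.6805, -0.0660)

(3.5222, 1.6805, -0.0660)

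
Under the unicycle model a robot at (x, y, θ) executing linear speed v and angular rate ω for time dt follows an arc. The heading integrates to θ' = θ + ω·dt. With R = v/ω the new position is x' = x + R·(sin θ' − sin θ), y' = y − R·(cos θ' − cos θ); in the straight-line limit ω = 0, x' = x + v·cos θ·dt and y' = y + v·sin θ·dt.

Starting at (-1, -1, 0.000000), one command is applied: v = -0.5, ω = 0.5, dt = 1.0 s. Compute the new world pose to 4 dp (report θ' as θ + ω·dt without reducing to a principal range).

(-1.4794, -1.1224, 0.5000)

θ' = 0.0000 + 0.5·1.0 = 0.5000
R = v/ω = -0.5/0.5 = -1.0000
x' = -1 + -1.0000·(sin 0.5000 − sin 0.0000) = -1.4794
y' = -1 − -1.0000·(cos 0.5000 − cos 0.0000) = -1.1224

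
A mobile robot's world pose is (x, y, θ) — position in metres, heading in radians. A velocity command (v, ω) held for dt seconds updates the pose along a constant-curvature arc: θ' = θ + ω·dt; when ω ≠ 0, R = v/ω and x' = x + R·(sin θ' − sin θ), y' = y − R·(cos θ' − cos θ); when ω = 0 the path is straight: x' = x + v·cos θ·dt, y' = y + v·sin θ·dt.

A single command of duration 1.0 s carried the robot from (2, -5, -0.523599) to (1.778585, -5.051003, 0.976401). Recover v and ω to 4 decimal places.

v = -0.2500, ω = 1.5000

Δθ = 0.976401 − -0.523599 = 1.500000
ω = Δθ/dt = 1.500000/1.0 = 1.5000
R = Δx/(sin θ' − sin θ) = -0.1667
v = R·ω = -0.1667·1.5000 = -0.2500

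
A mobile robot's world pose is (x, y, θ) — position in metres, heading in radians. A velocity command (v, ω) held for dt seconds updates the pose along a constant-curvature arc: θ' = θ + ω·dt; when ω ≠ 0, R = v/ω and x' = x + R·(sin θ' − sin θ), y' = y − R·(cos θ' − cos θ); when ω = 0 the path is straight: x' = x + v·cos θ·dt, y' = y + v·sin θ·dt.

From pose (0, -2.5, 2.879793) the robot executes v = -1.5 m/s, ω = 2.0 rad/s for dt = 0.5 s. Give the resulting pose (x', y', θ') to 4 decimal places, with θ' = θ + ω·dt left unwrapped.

(0.6988, -2.3303, 3.8798)

θ' = 2.8798 + 2.0·0.5 = 3.8798
R = v/ω = -1.5/2.0 = -0.7500
x' = 0 + -0.7500·(sin 3.8798 − sin 2.8798) = 0.6988
y' = -2.5 − -0.7500·(cos 3.8798 − cos 2.8798) = -2.3303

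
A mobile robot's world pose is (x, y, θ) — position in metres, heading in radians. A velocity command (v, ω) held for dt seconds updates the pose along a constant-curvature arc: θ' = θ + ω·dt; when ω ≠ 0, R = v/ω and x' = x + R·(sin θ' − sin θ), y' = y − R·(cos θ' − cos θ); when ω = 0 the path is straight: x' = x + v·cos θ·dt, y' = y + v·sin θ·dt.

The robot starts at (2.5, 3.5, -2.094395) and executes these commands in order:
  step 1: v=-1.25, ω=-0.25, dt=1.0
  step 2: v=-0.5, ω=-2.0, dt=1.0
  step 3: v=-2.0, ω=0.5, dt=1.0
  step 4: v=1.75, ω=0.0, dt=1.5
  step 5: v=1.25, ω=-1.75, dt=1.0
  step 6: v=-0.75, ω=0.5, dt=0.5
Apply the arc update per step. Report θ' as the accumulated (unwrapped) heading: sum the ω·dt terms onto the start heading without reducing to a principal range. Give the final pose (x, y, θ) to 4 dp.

step 1: θ'=-2.3444 (R=5.0000) → pose (3.2531, 4.4936, -2.3444)
step 2: θ'=-4.3444 (R=0.2500) → pose (3.6652, 4.4088, -4.3444)
step 3: θ'=-3.8444 (R=-4.0000) → pose (4.8120, 2.7957, -3.8444)
step 4: θ'=-3.8444 (straight) → pose (2.8090, 4.4924, -3.8444)
step 5: θ'=-5.5944 (R=-0.7143) → pose (2.8167, 5.5888, -5.5944)
step 6: θ'=-5.3444 (R=-1.5000) → pose (2.5599, 5.3169, -5.3444)

(2.5599, 5.3169, -5.3444)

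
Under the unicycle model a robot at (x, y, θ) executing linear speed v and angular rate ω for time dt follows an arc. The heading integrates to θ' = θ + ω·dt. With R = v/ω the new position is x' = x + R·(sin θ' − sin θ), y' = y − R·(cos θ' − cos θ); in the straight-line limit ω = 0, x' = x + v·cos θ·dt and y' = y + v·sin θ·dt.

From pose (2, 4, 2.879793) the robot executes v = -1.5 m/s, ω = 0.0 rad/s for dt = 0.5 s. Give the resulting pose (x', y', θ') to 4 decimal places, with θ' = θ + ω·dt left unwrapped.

(2.7244, 3.8059, 2.8798)

θ' = 2.8798 + 0.0·0.5 = 2.8798
ω = 0 → straight: x' = 2 + -1.5·cos(2.8798)·0.5 = 2.7244
y' = 4 + -1.5·sin(2.8798)·0.5 = 3.8059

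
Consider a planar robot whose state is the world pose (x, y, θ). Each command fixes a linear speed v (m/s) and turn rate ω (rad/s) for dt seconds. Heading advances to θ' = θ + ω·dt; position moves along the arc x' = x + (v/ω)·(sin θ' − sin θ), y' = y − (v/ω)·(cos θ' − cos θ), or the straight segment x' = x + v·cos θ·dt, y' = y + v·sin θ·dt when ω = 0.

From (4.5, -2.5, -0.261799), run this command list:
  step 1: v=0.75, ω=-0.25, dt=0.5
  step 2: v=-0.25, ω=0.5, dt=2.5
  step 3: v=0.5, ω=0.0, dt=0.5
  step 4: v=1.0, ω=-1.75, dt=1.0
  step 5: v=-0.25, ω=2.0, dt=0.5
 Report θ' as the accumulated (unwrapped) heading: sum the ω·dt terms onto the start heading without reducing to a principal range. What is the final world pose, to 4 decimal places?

(5.2153, -2.5326, 0.1132)

step 1: θ'=-0.3868 (R=-3.0000) → pose (4.8552, -2.6194, -0.3868)
step 2: θ'=0.8632 (R=-0.5000) → pose (4.2866, -2.7575, 0.8632)
step 3: θ'=0.8632 (straight) → pose (4.4491, -2.5675, 0.8632)
step 4: θ'=-0.8868 (R=-0.5714) → pose (5.3263, -2.5778, -0.8868)
step 5: θ'=0.1132 (R=-0.1250) → pose (5.2153, -2.5326, 0.1132)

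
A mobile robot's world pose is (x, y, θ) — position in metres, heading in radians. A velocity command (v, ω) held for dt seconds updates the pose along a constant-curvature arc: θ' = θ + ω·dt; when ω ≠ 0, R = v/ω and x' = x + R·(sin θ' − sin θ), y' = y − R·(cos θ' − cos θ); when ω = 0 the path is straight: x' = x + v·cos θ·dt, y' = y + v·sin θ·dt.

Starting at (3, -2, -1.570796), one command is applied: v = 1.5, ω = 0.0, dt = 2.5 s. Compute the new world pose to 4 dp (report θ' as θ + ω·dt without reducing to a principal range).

(3.0000, -5.7500, -1.5708)

θ' = -1.5708 + 0.0·2.5 = -1.5708
ω = 0 → straight: x' = 3 + 1.5·cos(-1.5708)·2.5 = 3.0000
y' = -2 + 1.5·sin(-1.5708)·2.5 = -5.7500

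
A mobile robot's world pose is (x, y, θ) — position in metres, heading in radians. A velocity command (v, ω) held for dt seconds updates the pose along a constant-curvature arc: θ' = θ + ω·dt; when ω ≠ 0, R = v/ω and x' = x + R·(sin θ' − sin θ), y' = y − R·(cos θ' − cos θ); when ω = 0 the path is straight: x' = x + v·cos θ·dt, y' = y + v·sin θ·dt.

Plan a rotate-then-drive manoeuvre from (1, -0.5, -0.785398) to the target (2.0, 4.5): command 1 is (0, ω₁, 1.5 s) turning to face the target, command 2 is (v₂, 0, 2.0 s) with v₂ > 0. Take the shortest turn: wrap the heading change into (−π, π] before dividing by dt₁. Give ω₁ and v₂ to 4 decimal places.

heading to target = atan2(4.5−-0.5, 2−1) = 1.3734
Δθ = wrap(1.3734 − -0.7854) = 2.1588; ω₁ = Δθ/dt₁ = 1.4392
distance = √((2−1)² + (4.5−-0.5)²) = 5.0990; v₂ = distance/dt₂ = 2.5495

ω₁ = 1.4392, v₂ = 2.5495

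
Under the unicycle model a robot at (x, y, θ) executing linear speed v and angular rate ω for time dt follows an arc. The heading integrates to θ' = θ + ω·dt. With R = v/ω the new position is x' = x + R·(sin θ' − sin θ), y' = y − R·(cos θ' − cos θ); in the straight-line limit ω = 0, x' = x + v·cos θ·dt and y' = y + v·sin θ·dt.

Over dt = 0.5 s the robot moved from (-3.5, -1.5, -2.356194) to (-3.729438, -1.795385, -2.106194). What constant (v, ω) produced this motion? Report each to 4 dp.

v = 0.7500, ω = 0.5000

Δθ = -2.106194 − -2.356194 = 0.250000
ω = Δθ/dt = 0.250000/0.5 = 0.5000
R = −Δy/(cos θ' − cos θ) = 1.5000
v = R·ω = 1.5000·0.5000 = 0.7500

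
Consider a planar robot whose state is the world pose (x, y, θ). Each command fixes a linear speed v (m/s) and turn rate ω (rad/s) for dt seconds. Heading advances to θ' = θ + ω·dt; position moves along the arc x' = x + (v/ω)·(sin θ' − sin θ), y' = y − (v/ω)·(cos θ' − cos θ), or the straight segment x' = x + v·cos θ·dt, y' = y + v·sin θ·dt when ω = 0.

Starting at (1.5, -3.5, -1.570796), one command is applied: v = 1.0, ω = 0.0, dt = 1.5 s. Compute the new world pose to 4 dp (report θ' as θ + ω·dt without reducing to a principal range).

θ' = -1.5708 + 0.0·1.5 = -1.5708
ω = 0 → straight: x' = 1.5 + 1.0·cos(-1.5708)·1.5 = 1.5000
y' = -3.5 + 1.0·sin(-1.5708)·1.5 = -5.0000

(1.5000, -5.0000, -1.5708)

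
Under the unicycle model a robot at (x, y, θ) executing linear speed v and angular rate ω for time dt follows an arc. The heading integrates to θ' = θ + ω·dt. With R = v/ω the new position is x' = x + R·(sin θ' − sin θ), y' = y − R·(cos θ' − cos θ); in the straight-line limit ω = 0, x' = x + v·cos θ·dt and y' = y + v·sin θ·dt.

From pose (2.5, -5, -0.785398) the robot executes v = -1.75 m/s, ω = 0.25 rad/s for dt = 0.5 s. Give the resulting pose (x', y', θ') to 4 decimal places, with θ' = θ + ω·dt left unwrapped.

θ' = -0.7854 + 0.25·0.5 = -0.6604
R = v/ω = -1.75/0.25 = -7.0000
x' = 2.5 + -7.0000·(sin -0.6604 − sin -0.7854) = 1.8443
y' = -5 − -7.0000·(cos -0.6604 − cos -0.7854) = -4.4215

(1.8443, -4.4215, -0.6604)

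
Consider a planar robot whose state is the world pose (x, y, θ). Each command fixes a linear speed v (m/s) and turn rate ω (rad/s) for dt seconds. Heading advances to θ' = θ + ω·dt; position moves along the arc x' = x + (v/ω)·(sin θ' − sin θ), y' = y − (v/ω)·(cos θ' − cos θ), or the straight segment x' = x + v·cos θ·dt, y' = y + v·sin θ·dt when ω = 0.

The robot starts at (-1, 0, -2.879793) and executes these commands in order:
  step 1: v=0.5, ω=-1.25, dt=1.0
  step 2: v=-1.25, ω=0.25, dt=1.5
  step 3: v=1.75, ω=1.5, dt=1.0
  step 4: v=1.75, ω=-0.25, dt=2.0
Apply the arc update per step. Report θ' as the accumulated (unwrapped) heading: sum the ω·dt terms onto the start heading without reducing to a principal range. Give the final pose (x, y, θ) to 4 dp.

step 1: θ'=-4.1298 (R=-0.4000) → pose (-1.4375, 0.1663, -4.1298)
step 2: θ'=-3.7548 (R=-5.0000) → pose (-0.1398, -1.1718, -3.7548)
step 3: θ'=-2.2548 (R=1.1667) → pose (-1.7154, -1.3887, -2.2548)
step 4: θ'=-2.7548 (R=-7.0000) → pose (-4.5002, -3.4483, -2.7548)

(-4.5002, -3.4483, -2.7548)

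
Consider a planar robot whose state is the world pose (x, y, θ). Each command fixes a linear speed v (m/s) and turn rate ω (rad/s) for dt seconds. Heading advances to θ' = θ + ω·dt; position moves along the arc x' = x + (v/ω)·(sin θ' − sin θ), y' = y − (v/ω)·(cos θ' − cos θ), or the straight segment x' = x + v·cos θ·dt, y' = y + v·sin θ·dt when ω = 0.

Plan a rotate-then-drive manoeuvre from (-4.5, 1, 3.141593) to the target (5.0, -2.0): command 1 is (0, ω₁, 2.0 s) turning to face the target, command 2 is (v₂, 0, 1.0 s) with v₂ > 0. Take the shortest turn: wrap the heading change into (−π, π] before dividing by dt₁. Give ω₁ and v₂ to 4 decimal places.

heading to target = atan2(-2−1, 5−-4.5) = -0.3059
Δθ = wrap(-0.3059 − 3.1416) = 2.8357; ω₁ = Δθ/dt₁ = 1.4179
distance = √((5−-4.5)² + (-2−1)²) = 9.9624; v₂ = distance/dt₂ = 9.9624

ω₁ = 1.4179, v₂ = 9.9624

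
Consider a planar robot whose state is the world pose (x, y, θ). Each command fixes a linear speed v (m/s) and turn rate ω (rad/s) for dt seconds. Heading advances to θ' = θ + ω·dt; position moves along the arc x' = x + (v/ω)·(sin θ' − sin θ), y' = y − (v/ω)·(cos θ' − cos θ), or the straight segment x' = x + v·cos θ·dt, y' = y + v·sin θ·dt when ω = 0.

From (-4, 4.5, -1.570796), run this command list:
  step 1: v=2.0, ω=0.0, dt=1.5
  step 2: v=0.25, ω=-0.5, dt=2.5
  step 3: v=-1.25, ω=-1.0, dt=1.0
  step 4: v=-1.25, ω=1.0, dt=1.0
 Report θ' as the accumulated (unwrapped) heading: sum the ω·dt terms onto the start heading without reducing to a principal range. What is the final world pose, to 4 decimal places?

step 1: θ'=-1.5708 (straight) → pose (-4.0000, 1.5000, -1.5708)
step 2: θ'=-2.8208 (R=-0.5000) → pose (-4.3423, 1.0255, -2.8208)
step 3: θ'=-3.8208 (R=1.2500) → pose (-3.1630, 0.8119, -3.8208)
step 4: θ'=-2.8208 (R=-1.2500) → pose (-1.9836, 0.5982, -2.8208)

(-1.9836, 0.5982, -2.8208)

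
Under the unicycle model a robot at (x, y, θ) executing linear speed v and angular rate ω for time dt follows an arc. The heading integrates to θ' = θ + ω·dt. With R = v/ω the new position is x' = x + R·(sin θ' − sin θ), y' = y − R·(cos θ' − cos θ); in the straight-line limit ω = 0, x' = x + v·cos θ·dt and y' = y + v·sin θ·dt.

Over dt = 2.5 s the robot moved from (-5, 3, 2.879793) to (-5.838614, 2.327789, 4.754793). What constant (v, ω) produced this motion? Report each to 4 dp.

v = 0.5000, ω = 0.7500

Δθ = 4.754793 − 2.879793 = 1.875000
ω = Δθ/dt = 1.875000/2.5 = 0.7500
R = Δx/(sin θ' − sin θ) = 0.6667
v = R·ω = 0.6667·0.7500 = 0.5000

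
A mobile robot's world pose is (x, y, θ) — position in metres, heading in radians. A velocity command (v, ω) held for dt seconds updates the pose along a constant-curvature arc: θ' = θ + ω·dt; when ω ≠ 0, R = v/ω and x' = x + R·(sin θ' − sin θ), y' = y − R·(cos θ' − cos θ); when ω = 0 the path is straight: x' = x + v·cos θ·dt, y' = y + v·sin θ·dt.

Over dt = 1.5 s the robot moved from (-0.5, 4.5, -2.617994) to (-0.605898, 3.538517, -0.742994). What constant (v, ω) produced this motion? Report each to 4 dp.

Δθ = -0.742994 − -2.617994 = 1.875000
ω = Δθ/dt = 1.875000/1.5 = 1.2500
R = −Δy/(cos θ' − cos θ) = 0.6000
v = R·ω = 0.6000·1.2500 = 0.7500

v = 0.7500, ω = 1.2500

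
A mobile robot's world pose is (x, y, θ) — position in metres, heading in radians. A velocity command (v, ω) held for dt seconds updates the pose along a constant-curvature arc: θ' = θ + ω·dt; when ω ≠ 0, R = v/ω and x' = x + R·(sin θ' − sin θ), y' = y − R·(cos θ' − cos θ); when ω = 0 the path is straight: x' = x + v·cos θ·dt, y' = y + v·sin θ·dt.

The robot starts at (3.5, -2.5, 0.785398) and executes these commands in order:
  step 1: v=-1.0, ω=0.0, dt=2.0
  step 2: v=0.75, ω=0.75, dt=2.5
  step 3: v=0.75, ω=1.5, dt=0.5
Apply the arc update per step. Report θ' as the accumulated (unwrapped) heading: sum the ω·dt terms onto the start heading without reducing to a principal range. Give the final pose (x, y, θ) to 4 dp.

(1.4773, -2.2818, 3.4104)

step 1: θ'=0.7854 (straight) → pose (2.0858, -3.9142, 0.7854)
step 2: θ'=2.6604 (R=1.0000) → pose (1.8415, -2.3207, 2.6604)
step 3: θ'=3.4104 (R=0.5000) → pose (1.4773, -2.2818, 3.4104)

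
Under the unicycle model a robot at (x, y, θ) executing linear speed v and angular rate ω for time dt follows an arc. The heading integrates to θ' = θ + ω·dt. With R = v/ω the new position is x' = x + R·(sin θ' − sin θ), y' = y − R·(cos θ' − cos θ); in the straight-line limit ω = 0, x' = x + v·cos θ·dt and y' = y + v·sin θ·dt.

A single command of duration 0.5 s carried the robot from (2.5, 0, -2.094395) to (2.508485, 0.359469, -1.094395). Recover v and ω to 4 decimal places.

Δθ = -1.094395 − -2.094395 = 1.000000
ω = Δθ/dt = 1.000000/0.5 = 2.0000
R = −Δy/(cos θ' − cos θ) = -0.3750
v = R·ω = -0.3750·2.0000 = -0.7500

v = -0.7500, ω = 2.0000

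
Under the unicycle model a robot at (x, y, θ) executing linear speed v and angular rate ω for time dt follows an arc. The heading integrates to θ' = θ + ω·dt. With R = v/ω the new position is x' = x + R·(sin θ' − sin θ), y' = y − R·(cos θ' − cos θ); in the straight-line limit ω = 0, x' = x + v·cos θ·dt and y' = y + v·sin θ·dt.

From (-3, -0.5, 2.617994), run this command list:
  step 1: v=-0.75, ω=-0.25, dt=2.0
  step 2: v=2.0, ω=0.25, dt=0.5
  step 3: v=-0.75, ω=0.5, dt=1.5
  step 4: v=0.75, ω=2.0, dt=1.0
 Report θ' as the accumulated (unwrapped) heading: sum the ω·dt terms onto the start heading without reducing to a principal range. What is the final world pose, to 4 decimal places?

(-1.9745, -1.7420, 4.9930)

step 1: θ'=2.1180 (R=3.0000) → pose (-1.9380, -1.5372, 2.1180)
step 2: θ'=2.2430 (R=8.0000) → pose (-2.5103, -0.7179, 2.2430)
step 3: θ'=2.9930 (R=-1.5000) → pose (-1.5587, -1.2673, 2.9930)
step 4: θ'=4.9930 (R=0.3750) → pose (-1.9745, -1.7420, 4.9930)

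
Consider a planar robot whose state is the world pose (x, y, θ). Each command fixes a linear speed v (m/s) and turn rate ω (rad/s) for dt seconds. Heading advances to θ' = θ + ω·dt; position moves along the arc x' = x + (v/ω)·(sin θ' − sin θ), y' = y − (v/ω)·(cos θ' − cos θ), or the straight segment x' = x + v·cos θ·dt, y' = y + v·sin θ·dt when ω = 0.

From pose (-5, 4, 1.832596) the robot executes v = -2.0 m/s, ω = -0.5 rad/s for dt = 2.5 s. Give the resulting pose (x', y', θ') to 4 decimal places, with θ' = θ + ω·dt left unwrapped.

(-6.6629, -0.3754, 0.5826)

θ' = 1.8326 + -0.5·2.5 = 0.5826
R = v/ω = -2.0/-0.5 = 4.0000
x' = -5 + 4.0000·(sin 0.5826 − sin 1.8326) = -6.6629
y' = 4 − 4.0000·(cos 0.5826 − cos 1.8326) = -0.3754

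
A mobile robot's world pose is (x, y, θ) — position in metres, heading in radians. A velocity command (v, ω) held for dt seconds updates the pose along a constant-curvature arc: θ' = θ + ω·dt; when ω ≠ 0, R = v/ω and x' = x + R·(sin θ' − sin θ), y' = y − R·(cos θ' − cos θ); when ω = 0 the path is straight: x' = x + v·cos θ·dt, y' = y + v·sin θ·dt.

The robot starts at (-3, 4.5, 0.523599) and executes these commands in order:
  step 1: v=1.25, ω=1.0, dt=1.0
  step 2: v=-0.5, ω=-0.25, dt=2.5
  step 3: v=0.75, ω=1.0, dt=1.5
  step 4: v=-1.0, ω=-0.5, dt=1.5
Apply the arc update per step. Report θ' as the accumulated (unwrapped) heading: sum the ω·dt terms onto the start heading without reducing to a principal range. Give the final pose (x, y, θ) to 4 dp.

step 1: θ'=1.5236 (R=1.2500) → pose (-2.3764, 5.5236, 1.5236)
step 2: θ'=0.8986 (R=2.0000) → pose (-2.8093, 4.3725, 0.8986)
step 3: θ'=2.3986 (R=0.7500) → pose (-2.8887, 5.3919, 2.3986)
step 4: θ'=1.6486 (R=2.0000) → pose (-2.2478, 4.0744, 1.6486)

(-2.2478, 4.0744, 1.6486)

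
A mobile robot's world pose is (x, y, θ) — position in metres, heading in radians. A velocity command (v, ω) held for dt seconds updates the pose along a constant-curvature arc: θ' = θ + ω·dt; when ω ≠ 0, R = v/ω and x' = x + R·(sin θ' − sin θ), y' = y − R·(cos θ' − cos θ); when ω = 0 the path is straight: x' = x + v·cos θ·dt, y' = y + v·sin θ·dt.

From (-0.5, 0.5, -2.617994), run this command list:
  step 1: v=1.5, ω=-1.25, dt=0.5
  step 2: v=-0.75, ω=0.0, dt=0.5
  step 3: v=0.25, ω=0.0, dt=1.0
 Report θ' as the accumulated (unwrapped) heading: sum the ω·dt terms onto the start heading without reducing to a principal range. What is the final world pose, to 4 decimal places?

step 1: θ'=-3.2430 (R=-1.2000) → pose (-1.2215, 0.3454, -3.2430)
step 2: θ'=-3.2430 (straight) → pose (-0.8484, 0.3074, -3.2430)
step 3: θ'=-3.2430 (straight) → pose (-1.0971, 0.3327, -3.2430)

(-1.0971, 0.3327, -3.2430)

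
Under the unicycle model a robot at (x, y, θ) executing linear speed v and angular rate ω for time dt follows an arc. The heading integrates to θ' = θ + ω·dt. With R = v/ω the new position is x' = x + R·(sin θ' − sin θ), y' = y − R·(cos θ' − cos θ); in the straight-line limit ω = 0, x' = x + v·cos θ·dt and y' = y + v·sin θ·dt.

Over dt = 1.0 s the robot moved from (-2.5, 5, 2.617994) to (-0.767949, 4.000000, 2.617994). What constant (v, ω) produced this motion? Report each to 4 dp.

Δθ = 2.617994 − 2.617994 = 0.000000
ω = Δθ/dt = 0.000000/1.0 = 0.0000
ω = 0 → v = (Δx·cos θ + Δy·sin θ)/dt = -2.0000

v = -2.0000, ω = 0.0000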